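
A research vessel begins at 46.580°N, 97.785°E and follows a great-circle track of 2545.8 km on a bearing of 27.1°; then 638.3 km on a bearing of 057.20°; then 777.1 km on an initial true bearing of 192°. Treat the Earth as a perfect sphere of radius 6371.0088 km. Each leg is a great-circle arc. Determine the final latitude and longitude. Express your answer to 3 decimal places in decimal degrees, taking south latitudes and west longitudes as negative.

Apply the spherical direct solution leg by leg, carrying full precision between legs.
Leg 1: from (46.580°, 97.785°), δ = 2545.8/6371.0088 = 0.399591 rad, θ = 27.1° → φ = 65.116°, λ = 122.694°.
Leg 2: from (65.116°, 122.694°), δ = 638.3/6371.0088 = 0.100188 rad, θ = 57.2° → φ = 67.730°, λ = 135.512°.
Leg 3: from (67.730°, 135.512°), δ = 777.1/6371.0088 = 0.121974 rad, θ = 192° → φ = 60.860°, λ = 132.534°.

latitude 60.860°, longitude 132.534°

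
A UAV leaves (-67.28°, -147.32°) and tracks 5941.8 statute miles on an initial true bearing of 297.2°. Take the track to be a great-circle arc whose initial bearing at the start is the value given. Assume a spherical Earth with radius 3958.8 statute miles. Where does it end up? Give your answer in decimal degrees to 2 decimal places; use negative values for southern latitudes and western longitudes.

δ = 5941.8/3958.8 = 1.500909 rad (85.9958°).
Start latitude φ₁ = -1.174258 rad; initial bearing θ = 5.187119 rad.
sin φ₂ = sin φ₁ cos δ + cos φ₁ sin δ cos θ = (-0.922403)(0.069830) + (0.386228)(0.997559)(0.457098) = 0.111702
φ₂ = asin(0.111702) = 0.111935 rad = 6.41°.
Δλ = atan2( sin θ sin δ cos φ₁ , cos δ − sin φ₁ sin φ₂ ) = atan2(-0.342679, 0.172864) = -1.103596 rad = -63.23°.
λ₂ = -147.32° + -63.23° = -210.55°, normalized to (−180°, 180°] → 149.45°.

latitude 6.41°, longitude 149.45°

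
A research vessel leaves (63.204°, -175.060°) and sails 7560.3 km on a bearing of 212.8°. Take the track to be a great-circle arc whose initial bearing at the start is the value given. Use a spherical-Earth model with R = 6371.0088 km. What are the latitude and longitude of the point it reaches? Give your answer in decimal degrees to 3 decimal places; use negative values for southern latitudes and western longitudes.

latitude -0.964°, longitude 154.787°

δ = 7560.3/6371.0088 = 1.186672 rad (67.9913°).
With φ₁ = 63.204° = 1.103118 rad and θ = 212.8° = 3.714061 rad:
Applying the spherical law of cosines for sides, sin φ₂ = sin φ₁ cos δ + cos φ₁ sin δ cos θ = -0.016820, so φ₂ = -0.964°.
Δλ = atan2( sin θ sin δ cos φ₁ , cos δ − sin φ₁ sin φ₂ ) = atan2(-0.226414, 0.389761) = -0.526261 rad = -30.153°.
λ₂ = -175.060° + -30.153° = -205.213°, normalized to (−180°, 180°] → 154.787°.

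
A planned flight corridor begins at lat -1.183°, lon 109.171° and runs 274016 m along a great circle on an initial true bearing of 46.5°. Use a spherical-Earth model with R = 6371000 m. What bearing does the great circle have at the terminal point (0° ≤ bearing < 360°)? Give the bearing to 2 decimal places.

final bearing 46.49°

The arc subtends δ = 274016/6371000 = 0.043010 rad at the centre.
Start latitude φ₁ = -0.020647 rad; initial bearing θ = 0.811578 rad.
Destination latitude: φ₂ = arcsin( sin φ₁ cos δ + cos φ₁ sin δ cos θ ) = arcsin(0.008964) = 0.514°.
Then Δλ = atan2(0.031182, 0.999260) = 0.031195 rad, from sin θ sin δ cos φ₁ over cos δ − sin φ₁ sin φ₂.
λ₂ = 109.171° + 1.787° = 110.958°.
The forward bearing on arrival equals the back-azimuth from the destination plus 180°.
Back-azimuth from P₂ (0.51°, 110.96°) to P₁ (-1.18°, 109.17°), with Δλ' = λ₁ − λ₂ = -1.79°: atan2( sin Δλ' cos φ₁ , cos φ₂ sin φ₁ − sin φ₂ cos φ₁ cos Δλ' ) = 226.49°.
Final bearing = (226.49° + 180°) mod 360° = 46.49°.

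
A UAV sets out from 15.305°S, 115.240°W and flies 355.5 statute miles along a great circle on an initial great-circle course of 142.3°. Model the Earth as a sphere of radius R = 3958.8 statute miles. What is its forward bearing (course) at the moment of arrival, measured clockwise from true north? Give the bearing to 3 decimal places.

The arc subtends δ = 355.5/3958.8 = 0.089800 rad at the centre.
With φ₁ = -15.305° = -0.267123 rad and θ = 142.3° = 2.483604 rad:
sin φ₂ = sin φ₁ cos δ + cos φ₁ sin δ cos θ = (-0.263957)(0.995971) + (0.964534)(0.089679)(-0.791224) = -0.331334
φ₂ = asin(-0.331334) = -0.337717 rad = -19.350°.
For the longitude increment, Δλ = atan2( sin θ sin δ cos φ₁, cos δ − sin φ₁ sin φ₂ ) = atan2(0.052896, 0.908513) = 3.332°.
Hence λ₂ = -115.240° + 3.332° = -111.908°.
The forward bearing on arrival equals the back-azimuth from the destination plus 180°.
Back-azimuth from P₂ (-19.350°, -111.908°) to P₁ (-15.305°, -115.240°), with Δλ' = λ₁ − λ₂ = -3.332°: atan2( sin Δλ' cos φ₁ , cos φ₂ sin φ₁ − sin φ₂ cos φ₁ cos Δλ' ) = 321.307°.
Final bearing = (321.307° + 180°) mod 360° = 141.307°.

final bearing 141.307°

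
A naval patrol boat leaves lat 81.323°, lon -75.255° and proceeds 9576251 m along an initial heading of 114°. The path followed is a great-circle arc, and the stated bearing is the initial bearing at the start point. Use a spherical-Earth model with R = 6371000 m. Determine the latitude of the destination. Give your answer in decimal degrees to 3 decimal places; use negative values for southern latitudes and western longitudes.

Angular distance δ = d/R = 9576251 / 6371000 = 1.503100 rad.
Converting: φ₁ = 1.419354 rad, θ = 1.989675 rad.
Destination latitude: φ₂ = arcsin( sin φ₁ cos δ + cos φ₁ sin δ cos θ ) = arcsin(0.005649) = 0.324°.
Then Δλ = atan2(0.137505, 0.062060) = 1.146837 rad, from sin θ sin δ cos φ₁ over cos δ − sin φ₁ sin φ₂.
λ₂ = λ₁ + Δλ = -9.546°.

latitude 0.324°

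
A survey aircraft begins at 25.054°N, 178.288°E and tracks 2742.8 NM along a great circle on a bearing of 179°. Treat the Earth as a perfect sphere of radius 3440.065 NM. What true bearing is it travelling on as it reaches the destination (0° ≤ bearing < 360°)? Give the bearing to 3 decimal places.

Angular distance δ = d/R = 2742.8 / 3440.065 = 0.797311 rad.
With φ₁ = 25.054° = 0.437275 rad and θ = 179° = 3.124139 rad:
Applying the spherical law of cosines for sides, sin φ₂ = sin φ₁ cos δ + cos φ₁ sin δ cos θ = -0.352209, so φ₂ = -20.622°.
Δλ = atan2( sin θ sin δ cos φ₁ , cos δ − sin φ₁ sin φ₂ ) = atan2(0.011312, 0.847784) = 0.013342 rad = 0.764°.
λ₂ = λ₁ + Δλ = 179.052°.
The forward bearing on arrival equals the back-azimuth from the destination plus 180°.
Back-azimuth from P₂ (-20.622°, 179.052°) to P₁ (25.054°, 178.288°), with Δλ' = λ₁ − λ₂ = -0.764°: atan2( sin Δλ' cos φ₁ , cos φ₂ sin φ₁ − sin φ₂ cos φ₁ cos Δλ' ) = 359.032°.
Final bearing = (359.032° + 180°) mod 360° = 179.032°.

final bearing 179.032°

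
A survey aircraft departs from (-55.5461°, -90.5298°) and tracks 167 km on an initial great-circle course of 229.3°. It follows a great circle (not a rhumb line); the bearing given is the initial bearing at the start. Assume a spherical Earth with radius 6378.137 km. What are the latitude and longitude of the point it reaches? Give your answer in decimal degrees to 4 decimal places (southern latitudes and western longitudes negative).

The arc subtends δ = 167/6378.137 = 0.026183 rad at the centre.
Start latitude φ₁ = -0.969462 rad; initial bearing θ = 4.002040 rad.
Destination latitude: φ₂ = arcsin( sin φ₁ cos δ + cos φ₁ sin δ cos θ ) = arcsin(-0.833957) = -56.5074°.
For the longitude increment, Δλ = atan2( sin θ sin δ cos φ₁, cos δ − sin φ₁ sin φ₂ ) = atan2(-0.011229, 0.311991) = -2.0613°.
Hence λ₂ = -90.5298° + -2.0613° = -92.5911°.

latitude -56.5074°, longitude -92.5911°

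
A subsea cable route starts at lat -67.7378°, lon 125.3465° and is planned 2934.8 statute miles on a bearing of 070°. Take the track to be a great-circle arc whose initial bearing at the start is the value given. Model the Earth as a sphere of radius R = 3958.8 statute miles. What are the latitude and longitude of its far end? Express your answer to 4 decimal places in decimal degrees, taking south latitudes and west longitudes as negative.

Central angle δ = d/R = 0.741336 rad.
With φ₁ = -67.7378° = -1.182248 rad and θ = 70° = 1.221730 rad:
Applying the spherical law of cosines for sides, sin φ₂ = sin φ₁ cos δ + cos φ₁ sin δ cos θ = -0.595092, so φ₂ = -36.5192°.
For the longitude increment, Δλ = atan2( sin θ sin δ cos φ₁, cos δ − sin φ₁ sin φ₂ ) = atan2(0.240396, 0.186834) = 52.1460°.
λ₂ = 125.3465° + 52.1460° = 177.4925°.

latitude -36.5192°, longitude 177.4925°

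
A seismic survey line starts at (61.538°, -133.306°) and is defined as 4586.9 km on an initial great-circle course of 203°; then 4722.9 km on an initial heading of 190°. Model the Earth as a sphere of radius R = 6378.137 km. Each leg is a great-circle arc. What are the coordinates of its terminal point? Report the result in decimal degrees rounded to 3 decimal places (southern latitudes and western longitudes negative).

latitude -19.980°, longitude -156.569°

Apply the spherical direct solution leg by leg, carrying full precision between legs.
Leg 1: from (61.538°, -133.306°), δ = 4586.9/6378.137 = 0.719160 rad, θ = 203° → φ = 21.866°, λ = -149.408°.
Leg 2: from (21.866°, -149.408°), δ = 4722.9/6378.137 = 0.740483 rad, θ = 190° → φ = -19.980°, λ = -156.569°.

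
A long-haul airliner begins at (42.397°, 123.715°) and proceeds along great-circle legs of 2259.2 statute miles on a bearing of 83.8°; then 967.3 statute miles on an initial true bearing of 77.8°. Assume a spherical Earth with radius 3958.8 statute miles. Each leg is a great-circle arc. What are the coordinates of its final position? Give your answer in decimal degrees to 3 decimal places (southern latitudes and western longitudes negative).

Apply the spherical direct solution leg by leg, carrying full precision between legs.
Leg 1: from (42.397°, 123.715°), δ = 2259.2/3958.8 = 0.570678 rad, θ = 83.8° → φ = 37.626°, λ = 166.408°.
Leg 2: from (37.626°, 166.408°), δ = 967.3/3958.8 = 0.244342 rad, θ = 77.8° → φ = 39.261°, λ = -175.810°.

latitude 39.261°, longitude -175.810°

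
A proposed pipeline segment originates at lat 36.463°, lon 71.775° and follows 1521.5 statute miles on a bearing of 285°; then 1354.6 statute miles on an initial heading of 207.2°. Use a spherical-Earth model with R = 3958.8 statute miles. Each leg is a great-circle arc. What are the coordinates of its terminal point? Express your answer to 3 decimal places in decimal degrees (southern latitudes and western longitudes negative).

Apply the spherical direct solution leg by leg, carrying full precision between legs.
Leg 1: from (36.463°, 71.775°), δ = 1521.5/3958.8 = 0.384334 rad, θ = 285° → φ = 38.976°, λ = 44.009°.
Leg 2: from (38.976°, 44.009°), δ = 1354.6/3958.8 = 0.342174 rad, θ = 207.2° → φ = 21.132°, λ = 34.545°.

latitude 21.132°, longitude 34.545°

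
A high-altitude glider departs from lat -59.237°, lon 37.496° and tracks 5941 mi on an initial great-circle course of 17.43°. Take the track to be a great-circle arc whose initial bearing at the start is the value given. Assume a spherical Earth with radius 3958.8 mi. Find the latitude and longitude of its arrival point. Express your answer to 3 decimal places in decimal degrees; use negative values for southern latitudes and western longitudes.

latitude 25.254°, longitude 56.788°

Angular distance δ = d/R = 5941 / 3958.8 = 1.500707 rad.
With φ₁ = -59.237° = -1.033881 rad and θ = 17.43° = 0.304211 rad:
Applying the spherical law of cosines for sides, sin φ₂ = sin φ₁ cos δ + cos φ₁ sin δ cos θ = 0.426627, so φ₂ = 25.254°.
For the longitude increment, Δλ = atan2( sin θ sin δ cos φ₁, cos δ − sin φ₁ sin φ₂ ) = atan2(0.152835, 0.436628) = 19.292°.
λ₂ = λ₁ + Δλ = 56.788°.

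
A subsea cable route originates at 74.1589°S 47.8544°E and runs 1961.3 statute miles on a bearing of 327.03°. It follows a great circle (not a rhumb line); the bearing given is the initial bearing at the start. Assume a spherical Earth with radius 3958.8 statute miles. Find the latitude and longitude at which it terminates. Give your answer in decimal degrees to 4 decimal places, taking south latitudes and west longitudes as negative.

latitude -47.5173°, longitude 25.3301°

Central angle δ = d/R = 0.495428 rad.
Start latitude φ₁ = -1.294317 rad; initial bearing θ = 5.707750 rad.
sin φ₂ = sin φ₁ cos δ + cos φ₁ sin δ cos θ = (-0.962022)(0.879765) + (0.272970)(0.475408)(0.838956) = -0.737481
φ₂ = asin(-0.737481) = -0.829333 rad = -47.5173°.
For the longitude increment, Δλ = atan2( sin θ sin δ cos φ₁, cos δ − sin φ₁ sin φ₂ ) = atan2(-0.070622, 0.170292) = -22.5243°.
λ₂ = λ₁ + Δλ = 25.3301°.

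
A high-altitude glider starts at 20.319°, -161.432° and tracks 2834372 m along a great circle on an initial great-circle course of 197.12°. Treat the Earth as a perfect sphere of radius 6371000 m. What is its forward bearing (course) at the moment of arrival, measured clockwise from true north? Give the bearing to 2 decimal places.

Angular distance δ = d/R = 2834372 / 6371000 = 0.444887 rad.
Converting: φ₁ = 0.354633 rad, θ = 3.440393 rad.
sin φ₂ = sin φ₁ cos δ + cos φ₁ sin δ cos θ = (0.347247)(0.902660) + (0.937774)(0.430355)(-0.955690) = -0.072248
φ₂ = asin(-0.072248) = -0.072311 rad = -4.143°.
For the longitude increment, Δλ = atan2( sin θ sin δ cos φ₁, cos δ − sin φ₁ sin φ₂ ) = atan2(-0.118802, 0.927747) = -7.297°.
λ₂ = λ₁ + Δλ = -168.729°.
The forward bearing on arrival equals the back-azimuth from the destination plus 180°.
Back-azimuth from P₂ (-4.14°, -168.73°) to P₁ (20.32°, -161.43°), with Δλ' = λ₁ − λ₂ = 7.30°: atan2( sin Δλ' cos φ₁ , cos φ₂ sin φ₁ − sin φ₂ cos φ₁ cos Δλ' ) = 16.07°.
Final bearing = (16.07° + 180°) mod 360° = 196.07°.

final bearing 196.07°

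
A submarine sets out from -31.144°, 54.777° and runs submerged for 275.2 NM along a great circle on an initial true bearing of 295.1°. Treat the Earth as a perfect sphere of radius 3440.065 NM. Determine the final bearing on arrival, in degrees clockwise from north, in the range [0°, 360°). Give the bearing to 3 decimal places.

Central angle δ = d/R = 0.079998 rad.
Converting: φ₁ = -0.543565 rad, θ = 5.150467 rad.
sin φ₂ = sin φ₁ cos δ + cos φ₁ sin δ cos θ = (-0.517191)(0.996802) + (0.855870)(0.079913)(0.424199) = -0.486523
φ₂ = asin(-0.486523) = -0.508106 rad = -29.112°.
Δλ = atan2( sin θ sin δ cos φ₁ , cos δ − sin φ₁ sin φ₂ ) = atan2(-0.061937, 0.745176) = -0.082926 rad = -4.751°.
λ₂ = 54.777° + -4.751° = 50.026°.
The forward bearing on arrival equals the back-azimuth from the destination plus 180°.
Back-azimuth from P₂ (-29.112°, 50.026°) to P₁ (-31.144°, 54.777°), with Δλ' = λ₁ − λ₂ = 4.751°: atan2( sin Δλ' cos φ₁ , cos φ₂ sin φ₁ − sin φ₂ cos φ₁ cos Δλ' ) = 117.486°.
Final bearing = (117.486° + 180°) mod 360° = 297.486°.

final bearing 297.486°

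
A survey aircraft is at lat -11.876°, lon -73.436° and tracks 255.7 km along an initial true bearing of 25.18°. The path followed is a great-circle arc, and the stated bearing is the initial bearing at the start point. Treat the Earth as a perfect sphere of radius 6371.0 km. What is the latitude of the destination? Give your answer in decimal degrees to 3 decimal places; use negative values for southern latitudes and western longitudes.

δ = 255.7/6371 = 0.040135 rad (2.2996°).
Start latitude φ₁ = -0.207275 rad; initial bearing θ = 0.439474 rad.
Destination latitude: φ₂ = arcsin( sin φ₁ cos δ + cos φ₁ sin δ cos θ ) = arcsin(-0.170094) = -9.793°.
For the longitude increment, Δλ = atan2( sin θ sin δ cos φ₁, cos δ − sin φ₁ sin φ₂ ) = atan2(0.016706, 0.964190) = 0.993°.
Hence λ₂ = -73.436° + 0.993° = -72.443°.

latitude -9.793°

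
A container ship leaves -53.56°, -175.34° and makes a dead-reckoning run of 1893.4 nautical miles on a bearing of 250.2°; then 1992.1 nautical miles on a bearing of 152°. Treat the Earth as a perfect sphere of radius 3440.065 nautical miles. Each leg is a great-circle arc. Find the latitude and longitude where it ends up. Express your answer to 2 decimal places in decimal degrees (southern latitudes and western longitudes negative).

Apply the spherical direct solution leg by leg, carrying full precision between legs.
Leg 1: from (-53.56°, -175.34°), δ = 1893.4/3440.065 = 0.550397 rad, θ = 250.2° → φ = -52.27°, λ = 131.13°.
Leg 2: from (-52.27°, 131.13°), δ = 1992.1/3440.065 = 0.579088 rad, θ = 152° → φ = -73.27°, λ = -165.71°.

latitude -73.27°, longitude -165.71°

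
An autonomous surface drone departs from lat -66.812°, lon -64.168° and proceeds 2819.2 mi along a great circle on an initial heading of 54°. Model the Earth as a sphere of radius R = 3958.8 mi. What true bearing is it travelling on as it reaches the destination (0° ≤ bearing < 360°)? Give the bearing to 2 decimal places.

Angular distance δ = d/R = 2819.2 / 3958.8 = 0.712135 rad.
Converting: φ₁ = -1.166089 rad, θ = 0.942478 rad.
Destination latitude: φ₂ = arcsin( sin φ₁ cos δ + cos φ₁ sin δ cos θ ) = arcsin(-0.544584) = -32.996°.
For the longitude increment, Δλ = atan2( sin θ sin δ cos φ₁, cos δ − sin φ₁ sin φ₂ ) = atan2(0.208157, 0.256377) = 39.074°.
λ₂ = -64.168° + 39.074° = -25.094°.
The forward bearing on arrival equals the back-azimuth from the destination plus 180°.
Back-azimuth from P₂ (-33.00°, -25.09°) to P₁ (-66.81°, -64.17°), with Δλ' = λ₁ − λ₂ = -39.07°: atan2( sin Δλ' cos φ₁ , cos φ₂ sin φ₁ − sin φ₂ cos φ₁ cos Δλ' ) = 202.32°.
Final bearing = (202.32° + 180°) mod 360° = 22.32°.

final bearing 22.32°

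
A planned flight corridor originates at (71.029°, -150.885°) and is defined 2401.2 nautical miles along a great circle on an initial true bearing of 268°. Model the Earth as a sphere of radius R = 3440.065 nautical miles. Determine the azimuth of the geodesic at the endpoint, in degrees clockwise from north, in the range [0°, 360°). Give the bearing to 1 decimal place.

The arc subtends δ = 2401.2/3440.065 = 0.698010 rad at the centre.
Start latitude φ₁ = 1.239690 rad; initial bearing θ = 4.677482 rad.
sin φ₂ = sin φ₁ cos δ + cos φ₁ sin δ cos θ = (0.945683)(0.766123) + (0.325090)(0.642694)(-0.034899) = 0.717218
φ₂ = asin(0.717218) = 0.799801 rad = 45.825°.
For the longitude increment, Δλ = atan2( sin θ sin δ cos φ₁, cos δ − sin φ₁ sin φ₂ ) = atan2(-0.208806, 0.087862) = -67.179°.
λ₂ = -150.885° + -67.179° = -218.064°, normalized to (−180°, 180°] → 141.936°.
The forward bearing on arrival equals the back-azimuth from the destination plus 180°.
Back-azimuth from P₂ (45.8°, 141.9°) to P₁ (71.0°, -150.9°), with Δλ' = λ₁ − λ₂ = -292.8°: atan2( sin Δλ' cos φ₁ , cos φ₂ sin φ₁ − sin φ₂ cos φ₁ cos Δλ' ) = 27.8°.
Final bearing = (27.8° + 180°) mod 360° = 207.8°.

final bearing 207.8°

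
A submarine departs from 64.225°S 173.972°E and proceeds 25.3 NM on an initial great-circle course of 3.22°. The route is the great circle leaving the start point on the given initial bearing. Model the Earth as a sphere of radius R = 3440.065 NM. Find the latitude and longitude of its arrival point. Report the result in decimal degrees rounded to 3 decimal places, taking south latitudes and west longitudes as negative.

latitude -63.804°, longitude 174.026°

Angular distance δ = d/R = 25.3 / 3440.065 = 0.007355 rad.
With φ₁ = -64.225° = -1.120938 rad and θ = 3.22° = 0.056200 rad:
sin φ₂ = sin φ₁ cos δ + cos φ₁ sin δ cos θ = (-0.900509)(0.999973) + (0.434838)(0.007354)(0.998421) = -0.897291
φ₂ = asin(-0.897291) = -1.113595 rad = -63.804°.
Δλ = atan2( sin θ sin δ cos φ₁ , cos δ − sin φ₁ sin φ₂ ) = atan2(0.000180, 0.191954) = 0.000936 rad = 0.054°.
λ₂ = 173.972° + 0.054° = 174.026°.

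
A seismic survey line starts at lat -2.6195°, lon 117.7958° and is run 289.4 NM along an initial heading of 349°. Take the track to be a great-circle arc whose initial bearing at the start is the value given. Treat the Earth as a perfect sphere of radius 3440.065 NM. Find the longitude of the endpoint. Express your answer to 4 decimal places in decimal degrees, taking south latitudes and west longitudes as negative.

longitude 116.8765°

Angular distance δ = d/R = 289.4 / 3440.065 = 0.084126 rad.
Start latitude φ₁ = -0.045719 rad; initial bearing θ = 6.091199 rad.
Destination latitude: φ₂ = arcsin( sin φ₁ cos δ + cos φ₁ sin δ cos θ ) = arcsin(0.036856) = 2.1122°.
Δλ = atan2( sin θ sin δ cos φ₁ , cos δ − sin φ₁ sin φ₂ ) = atan2(-0.016016, 0.998148) = -0.016045 rad = -0.9193°.
λ₂ = λ₁ + Δλ = 116.8765°.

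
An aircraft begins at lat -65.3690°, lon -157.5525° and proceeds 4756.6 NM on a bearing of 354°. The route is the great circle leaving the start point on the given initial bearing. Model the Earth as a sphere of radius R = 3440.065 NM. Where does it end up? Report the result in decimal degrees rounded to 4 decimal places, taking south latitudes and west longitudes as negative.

latitude 13.7219°, longitude -163.6201°

δ = 4756.6/3440.065 = 1.382706 rad (79.2232°).
With φ₁ = -65.3690° = -1.140904 rad and θ = 354° = 6.178466 rad:
Destination latitude: φ₂ = arcsin( sin φ₁ cos δ + cos φ₁ sin δ cos θ ) = arcsin(0.237210) = 13.7219°.
Δλ = atan2( sin θ sin δ cos φ₁ , cos δ − sin φ₁ sin φ₂ ) = atan2(-0.042796, 0.402609) = -0.105900 rad = -6.0676°.
λ₂ = -157.5525° + -6.0676° = -163.6201°.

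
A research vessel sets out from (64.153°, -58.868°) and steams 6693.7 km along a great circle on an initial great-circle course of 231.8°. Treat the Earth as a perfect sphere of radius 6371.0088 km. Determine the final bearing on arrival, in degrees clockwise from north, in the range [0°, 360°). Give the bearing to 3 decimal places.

final bearing 200.529°

The arc subtends δ = 6693.7/6371.0088 = 1.050650 rad at the centre.
With φ₁ = 64.153° = 1.119681 rad and θ = 231.8° = 4.045673 rad:
Destination latitude: φ₂ = arcsin( sin φ₁ cos δ + cos φ₁ sin δ cos θ ) = arcsin(0.213337) = 12.318°.
For the longitude increment, Δλ = atan2( sin θ sin δ cos φ₁, cos δ − sin φ₁ sin φ₂ ) = atan2(-0.297298, 0.305012) = -44.266°.
λ₂ = λ₁ + Δλ = -103.134°.
The forward bearing on arrival equals the back-azimuth from the destination plus 180°.
Back-azimuth from P₂ (12.318°, -103.134°) to P₁ (64.153°, -58.868°), with Δλ' = λ₁ − λ₂ = 44.266°: atan2( sin Δλ' cos φ₁ , cos φ₂ sin φ₁ − sin φ₂ cos φ₁ cos Δλ' ) = 20.529°.
Final bearing = (20.529° + 180°) mod 360° = 200.529°.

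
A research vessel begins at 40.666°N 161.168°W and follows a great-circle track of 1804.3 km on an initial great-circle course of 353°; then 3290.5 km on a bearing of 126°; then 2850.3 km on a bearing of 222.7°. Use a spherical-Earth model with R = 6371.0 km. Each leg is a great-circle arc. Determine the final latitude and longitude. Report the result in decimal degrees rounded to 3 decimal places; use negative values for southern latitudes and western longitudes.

Apply the spherical direct solution leg by leg, carrying full precision between legs.
Leg 1: from (40.666°, -161.168°), δ = 1804.3/6371 = 0.283205 rad, θ = 353° → φ = 56.727°, λ = -164.727°.
Leg 2: from (56.727°, -164.727°), δ = 3290.5/6371 = 0.516481 rad, θ = 126° → φ = 34.595°, λ = -135.693°.
Leg 3: from (34.595°, -135.693°), δ = 2850.3/6371 = 0.447387 rad, θ = 222.7° → φ = 14.488°, λ = -153.332°.

latitude 14.488°, longitude -153.332°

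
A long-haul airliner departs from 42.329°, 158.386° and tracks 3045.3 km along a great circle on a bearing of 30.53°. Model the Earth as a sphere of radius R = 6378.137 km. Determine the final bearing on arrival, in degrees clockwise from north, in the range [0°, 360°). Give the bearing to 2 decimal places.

Central angle δ = d/R = 0.477459 rad.
Start latitude φ₁ = 0.738780 rad; initial bearing θ = 0.532849 rad.
sin φ₂ = sin φ₁ cos δ + cos φ₁ sin δ cos θ = (0.673387)(0.888165) + (0.739290)(0.459524)(0.861363) = 0.890703
φ₂ = asin(0.890703) = 1.098888 rad = 62.962°.
Δλ = atan2( sin θ sin δ cos φ₁ , cos δ − sin φ₁ sin φ₂ ) = atan2(0.172575, 0.288378) = 0.539267 rad = 30.898°.
λ₂ = 158.386° + 30.898° = 189.284°, normalized to (−180°, 180°] → -170.716°.
The forward bearing on arrival equals the back-azimuth from the destination plus 180°.
Back-azimuth from P₂ (62.96°, -170.72°) to P₁ (42.33°, 158.39°), with Δλ' = λ₁ − λ₂ = 329.10°: atan2( sin Δλ' cos φ₁ , cos φ₂ sin φ₁ − sin φ₂ cos φ₁ cos Δλ' ) = 235.70°.
Final bearing = (235.70° + 180°) mod 360° = 55.70°.

final bearing 55.70°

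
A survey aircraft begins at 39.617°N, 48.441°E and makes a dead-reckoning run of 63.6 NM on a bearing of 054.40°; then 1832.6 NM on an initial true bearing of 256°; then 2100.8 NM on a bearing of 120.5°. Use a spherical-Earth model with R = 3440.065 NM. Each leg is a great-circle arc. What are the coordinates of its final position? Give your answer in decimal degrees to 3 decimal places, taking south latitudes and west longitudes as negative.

latitude 6.944°, longitude 45.652°

Apply the spherical direct solution leg by leg, carrying full precision between legs.
Leg 1: from (39.617°, 48.441°), δ = 63.6/3440.065 = 0.018488 rad, θ = 54.4° → φ = 40.228°, λ = 49.569°.
Leg 2: from (40.228°, 49.569°), δ = 1832.6/3440.065 = 0.532722 rad, θ = 256° → φ = 27.551°, λ = 15.802°.
Leg 3: from (27.551°, 15.802°), δ = 2100.8/3440.065 = 0.610686 rad, θ = 120.5° → φ = 6.944°, λ = 45.652°.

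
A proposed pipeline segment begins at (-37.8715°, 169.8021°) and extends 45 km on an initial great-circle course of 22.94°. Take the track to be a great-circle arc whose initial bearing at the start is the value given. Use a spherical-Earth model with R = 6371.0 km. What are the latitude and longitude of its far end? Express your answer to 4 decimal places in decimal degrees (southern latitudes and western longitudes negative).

Central angle δ = d/R = 0.007063 rad.
Converting: φ₁ = -0.660982 rad, θ = 0.400379 rad.
sin φ₂ = sin φ₁ cos δ + cos φ₁ sin δ cos θ = (-0.613893)(0.999975) + (0.789390)(0.007063)(0.920914) = -0.608743
φ₂ = asin(-0.608743) = -0.654475 rad = -37.4986°.
For the longitude increment, Δλ = atan2( sin θ sin δ cos φ₁, cos δ − sin φ₁ sin φ₂ ) = atan2(0.002173, 0.626272) = 0.1988°.
λ₂ = 169.8021° + 0.1988° = 170.0009°.

latitude -37.4986°, longitude 170.0009°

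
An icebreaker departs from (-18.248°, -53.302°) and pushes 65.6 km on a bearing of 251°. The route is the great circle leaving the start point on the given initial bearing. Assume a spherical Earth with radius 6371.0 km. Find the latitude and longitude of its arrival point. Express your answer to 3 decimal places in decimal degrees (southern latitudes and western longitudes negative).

latitude -18.439°, longitude -53.890°

Central angle δ = d/R = 0.010297 rad.
With φ₁ = -18.248° = -0.318488 rad and θ = 251° = 4.380776 rad:
Destination latitude: φ₂ = arcsin( sin φ₁ cos δ + cos φ₁ sin δ cos θ ) = arcsin(-0.316298) = -18.439°.
For the longitude increment, Δλ = atan2( sin θ sin δ cos φ₁, cos δ − sin φ₁ sin φ₂ ) = atan2(-0.009246, 0.900904) = -0.588°.
Hence λ₂ = -53.302° + -0.588° = -53.890°.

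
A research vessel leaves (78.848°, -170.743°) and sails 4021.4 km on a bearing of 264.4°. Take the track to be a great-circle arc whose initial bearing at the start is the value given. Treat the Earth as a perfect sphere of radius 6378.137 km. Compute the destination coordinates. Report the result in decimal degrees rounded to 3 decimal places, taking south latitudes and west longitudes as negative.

latitude 51.385°, longitude 119.181°

Angular distance δ = d/R = 4021.4 / 6378.137 = 0.630498 rad.
Converting: φ₁ = 1.376157 rad, θ = 4.614651 rad.
sin φ₂ = sin φ₁ cos δ + cos φ₁ sin δ cos θ = (0.981118)(0.807734) + (0.193412)(0.589547)(-0.097583) = 0.781355
φ₂ = asin(0.781355) = 0.896835 rad = 51.385°.
Δλ = atan2( sin θ sin δ cos φ₁ , cos δ − sin φ₁ sin φ₂ ) = atan2(-0.113482, 0.041133) = -1.223062 rad = -70.076°.
λ₂ = -170.743° + -70.076° = -240.819°, normalized to (−180°, 180°] → 119.181°.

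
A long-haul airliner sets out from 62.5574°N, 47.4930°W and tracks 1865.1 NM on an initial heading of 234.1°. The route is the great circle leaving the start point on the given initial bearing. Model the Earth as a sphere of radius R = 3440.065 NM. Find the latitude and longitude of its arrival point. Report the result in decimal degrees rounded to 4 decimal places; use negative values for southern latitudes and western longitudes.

Angular distance δ = d/R = 1865.1 / 3440.065 = 0.542170 rad.
Start latitude φ₁ = 1.091833 rad; initial bearing θ = 4.085816 rad.
Applying the spherical law of cosines for sides, sin φ₂ = sin φ₁ cos δ + cos φ₁ sin δ cos θ = 0.620761, so φ₂ = 38.3717°.
Then Δλ = atan2(-0.192629, 0.305682) = -0.562302 rad, from sin θ sin δ cos φ₁ over cos δ − sin φ₁ sin φ₂.
Hence λ₂ = -47.4930° + -32.2176° = -79.7106°.

latitude 38.3717°, longitude -79.7106°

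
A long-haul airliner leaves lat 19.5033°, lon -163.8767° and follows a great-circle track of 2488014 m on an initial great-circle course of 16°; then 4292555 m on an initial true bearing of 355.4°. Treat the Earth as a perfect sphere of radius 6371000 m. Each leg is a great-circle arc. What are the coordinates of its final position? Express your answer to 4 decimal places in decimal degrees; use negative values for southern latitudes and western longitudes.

latitude 78.9569°, longitude -171.0504°

Apply the spherical direct solution leg by leg, carrying full precision between legs.
Leg 1: from (19.5033°, -163.8767°), δ = 2488014/6371000 = 0.390522 rad, θ = 16° → φ = 40.8176°, λ = -155.9071°.
Leg 2: from (40.8176°, -155.9071°), δ = 4292555/6371000 = 0.673765 rad, θ = 355.4° → φ = 78.9569°, λ = -171.0504°.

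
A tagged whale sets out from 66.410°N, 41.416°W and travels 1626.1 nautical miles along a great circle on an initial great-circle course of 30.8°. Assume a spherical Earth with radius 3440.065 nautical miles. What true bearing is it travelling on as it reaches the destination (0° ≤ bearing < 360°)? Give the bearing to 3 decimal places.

final bearing 118.484°

The arc subtends δ = 1626.1/3440.065 = 0.472695 rad at the centre.
Start latitude φ₁ = 1.159073 rad; initial bearing θ = 0.537561 rad.
sin φ₂ = sin φ₁ cos δ + cos φ₁ sin δ cos θ = (0.916433)(0.890345) + (0.400189)(0.455287)(0.858960) = 0.972444
φ₂ = asin(0.972444) = 1.335495 rad = 76.518°.
For the longitude increment, Δλ = atan2( sin θ sin δ cos φ₁, cos δ − sin φ₁ sin φ₂ ) = atan2(0.093295, -0.000835) = 90.513°.
Hence λ₂ = -41.416° + 90.513° = 49.097°.
The forward bearing on arrival equals the back-azimuth from the destination plus 180°.
Back-azimuth from P₂ (76.518°, 49.097°) to P₁ (66.410°, -41.416°), with Δλ' = λ₁ − λ₂ = -90.513°: atan2( sin Δλ' cos φ₁ , cos φ₂ sin φ₁ − sin φ₂ cos φ₁ cos Δλ' ) = 298.484°.
Final bearing = (298.484° + 180°) mod 360° = 118.484°.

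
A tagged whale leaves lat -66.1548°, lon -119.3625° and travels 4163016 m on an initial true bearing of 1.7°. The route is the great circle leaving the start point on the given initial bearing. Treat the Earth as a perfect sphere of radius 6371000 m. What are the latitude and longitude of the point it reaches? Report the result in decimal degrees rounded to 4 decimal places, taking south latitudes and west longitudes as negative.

δ = 4163016/6371000 = 0.653432 rad (37.4389°).
With φ₁ = -66.1548° = -1.154619 rad and θ = 1.7° = 0.029671 rad:
Applying the spherical law of cosines for sides, sin φ₂ = sin φ₁ cos δ + cos φ₁ sin δ cos θ = -0.480575, so φ₂ = -28.7230°.
For the longitude increment, Δλ = atan2( sin θ sin δ cos φ₁, cos δ − sin φ₁ sin φ₂ ) = atan2(0.007291, 0.354448) = 1.1784°.
Hence λ₂ = -119.3625° + 1.1784° = -118.1841°.

latitude -28.7230°, longitude -118.1841°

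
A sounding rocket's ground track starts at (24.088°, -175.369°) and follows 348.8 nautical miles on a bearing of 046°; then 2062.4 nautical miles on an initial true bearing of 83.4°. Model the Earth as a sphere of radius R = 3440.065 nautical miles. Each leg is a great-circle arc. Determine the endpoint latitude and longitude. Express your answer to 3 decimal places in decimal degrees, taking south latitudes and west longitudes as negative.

latitude 26.453°, longitude -131.877°

Apply the spherical direct solution leg by leg, carrying full precision between legs.
Leg 1: from (24.088°, -175.369°), δ = 348.8/3440.065 = 0.101393 rad, θ = 46° → φ = 28.049°, λ = -170.637°.
Leg 2: from (28.049°, -170.637°), δ = 2062.4/3440.065 = 0.599524 rad, θ = 83.4° → φ = 26.453°, λ = -131.877°.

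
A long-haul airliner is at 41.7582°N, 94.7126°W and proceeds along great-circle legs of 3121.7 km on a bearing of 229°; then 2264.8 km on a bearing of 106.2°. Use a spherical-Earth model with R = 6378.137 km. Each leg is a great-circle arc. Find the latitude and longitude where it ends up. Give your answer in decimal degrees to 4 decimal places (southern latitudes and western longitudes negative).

latitude 14.1715°, longitude -96.9014°

Apply the spherical direct solution leg by leg, carrying full precision between legs.
Leg 1: from (41.7582°, -94.7126°), δ = 3121.7/6378.137 = 0.489438 rad, θ = 229° → φ = 20.9603°, λ = -117.0434°.
Leg 2: from (20.9603°, -117.0434°), δ = 2264.8/6378.137 = 0.355088 rad, θ = 106.2° → φ = 14.1715°, λ = -96.9014°.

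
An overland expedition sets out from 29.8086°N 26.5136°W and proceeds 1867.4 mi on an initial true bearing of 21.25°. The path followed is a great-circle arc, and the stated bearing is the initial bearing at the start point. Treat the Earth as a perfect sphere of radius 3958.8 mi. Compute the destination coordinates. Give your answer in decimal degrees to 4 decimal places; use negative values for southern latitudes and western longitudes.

δ = 1867.4/3958.8 = 0.471709 rad (27.0269°).
Start latitude φ₁ = 0.520258 rad; initial bearing θ = 0.370882 rad.
Destination latitude: φ₂ = arcsin( sin φ₁ cos δ + cos φ₁ sin δ cos θ ) = arcsin(0.810295) = 54.1248°.
Then Δλ = atan2(0.142904, 0.487992) = 0.284877 rad, from sin θ sin δ cos φ₁ over cos δ − sin φ₁ sin φ₂.
Hence λ₂ = -26.5136° + 16.3222° = -10.1914°.

latitude 54.1248°, longitude -10.1914°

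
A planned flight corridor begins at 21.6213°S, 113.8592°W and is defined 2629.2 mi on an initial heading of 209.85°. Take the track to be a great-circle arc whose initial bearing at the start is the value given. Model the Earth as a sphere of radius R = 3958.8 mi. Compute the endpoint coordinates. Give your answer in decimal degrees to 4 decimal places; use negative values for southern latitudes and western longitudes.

Central angle δ = d/R = 0.664141 rad.
Start latitude φ₁ = -0.377363 rad; initial bearing θ = 3.662573 rad.
sin φ₂ = sin φ₁ cos δ + cos φ₁ sin δ cos θ = (-0.368470)(0.787447) + (0.929640)(0.616383)(-0.867331) = -0.787143
φ₂ = asin(-0.787143) = -0.906164 rad = -51.9194°.
For the longitude increment, Δλ = atan2( sin θ sin δ cos φ₁, cos δ − sin φ₁ sin φ₂ ) = atan2(-0.285207, 0.497408) = -29.8294°.
λ₂ = λ₁ + Δλ = -143.6886°.

latitude -51.9194°, longitude -143.6886°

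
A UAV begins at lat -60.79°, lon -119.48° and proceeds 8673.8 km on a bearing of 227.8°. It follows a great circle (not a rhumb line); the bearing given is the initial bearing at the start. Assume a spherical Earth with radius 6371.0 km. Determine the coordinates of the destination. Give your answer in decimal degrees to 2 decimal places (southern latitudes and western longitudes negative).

The arc subtends δ = 8673.8/6371 = 1.361450 rad at the centre.
Start latitude φ₁ = -1.060986 rad; initial bearing θ = 3.975860 rad.
Applying the spherical law of cosines for sides, sin φ₂ = sin φ₁ cos δ + cos φ₁ sin δ cos θ = -0.502044, so φ₂ = -30.14°.
Δλ = atan2( sin θ sin δ cos φ₁ , cos δ − sin φ₁ sin φ₂ ) = atan2(-0.353628, -0.230382) = -2.148212 rad = -123.08°.
λ₂ = -119.48° + -123.08° = -242.56°, normalized to (−180°, 180°] → 117.44°.

latitude -30.14°, longitude 117.44°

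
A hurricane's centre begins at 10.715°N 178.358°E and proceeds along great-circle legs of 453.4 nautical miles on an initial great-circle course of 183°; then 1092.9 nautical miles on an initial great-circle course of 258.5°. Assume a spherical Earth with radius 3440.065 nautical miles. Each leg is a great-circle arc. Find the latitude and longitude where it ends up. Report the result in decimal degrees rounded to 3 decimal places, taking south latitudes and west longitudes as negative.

Apply the spherical direct solution leg by leg, carrying full precision between legs.
Leg 1: from (10.715°, 178.358°), δ = 453.4/3440.065 = 0.131800 rad, θ = 183° → φ = 3.174°, λ = 177.963°.
Leg 2: from (3.174°, 177.963°), δ = 1092.9/3440.065 = 0.317697 rad, θ = 258.5° → φ = -0.550°, λ = 160.138°.

latitude -0.550°, longitude 160.138°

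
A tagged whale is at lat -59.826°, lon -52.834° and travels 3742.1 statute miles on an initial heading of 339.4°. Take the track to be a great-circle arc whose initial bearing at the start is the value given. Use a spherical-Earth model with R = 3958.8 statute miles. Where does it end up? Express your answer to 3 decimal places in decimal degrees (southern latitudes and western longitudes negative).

latitude -7.169°, longitude -69.540°

Angular distance δ = d/R = 3742.1 / 3958.8 = 0.945261 rad.
Start latitude φ₁ = -1.044161 rad; initial bearing θ = 5.923647 rad.
sin φ₂ = sin φ₁ cos δ + cos φ₁ sin δ cos θ = (-0.864503)(0.585531) + (0.502628)(0.810650)(0.936060) = -0.124791
φ₂ = asin(-0.124791) = -0.125117 rad = -7.169°.
Then Δλ = atan2(-0.143360, 0.477649) = -0.291582 rad, from sin θ sin δ cos φ₁ over cos δ − sin φ₁ sin φ₂.
Hence λ₂ = -52.834° + -16.706° = -69.540°.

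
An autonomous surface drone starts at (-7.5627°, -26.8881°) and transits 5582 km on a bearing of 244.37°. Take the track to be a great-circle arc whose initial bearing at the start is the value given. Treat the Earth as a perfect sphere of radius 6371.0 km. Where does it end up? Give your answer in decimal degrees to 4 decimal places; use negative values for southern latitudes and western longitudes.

Central angle δ = d/R = 0.876158 rad.
With φ₁ = -7.5627° = -0.131994 rad and θ = 244.37° = 4.265061 rad:
Applying the spherical law of cosines for sides, sin φ₂ = sin φ₁ cos δ + cos φ₁ sin δ cos θ = -0.413682, so φ₂ = -24.4364°.
Then Δλ = atan2(-0.686665, 0.585663) = -0.864616 rad, from sin θ sin δ cos φ₁ over cos δ − sin φ₁ sin φ₂.
Hence λ₂ = -26.8881° + -49.5388° = -76.4269°.

latitude -24.4364°, longitude -76.4269°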